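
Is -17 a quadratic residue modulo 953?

yes

(-17/953)
  = (936/953)    [-17 ≡ 936 mod 953]
  = (117/953)    [953 ≡ 1 mod 8 ⇒ (2/953)^3 = +1]
  = (953/117)    [QR: 117 ≡ 1 mod 4, sign kept]
  = (17/117)    [953 ≡ 17 mod 117]
  = (117/17)    [QR: 17 ≡ 1 mod 4, sign kept]
  = (15/17)    [117 ≡ 15 mod 17]
  = (17/15)    [QR: 17 ≡ 1 mod 4, sign kept]
  = (2/15)    [17 ≡ 2 mod 15]
  = (1/15)    [15 ≡ 7 mod 8 ⇒ (2/15) = +1]
  = 1    [(1/15) = 1]
(-17/953) = 1, and 953 is prime, so -17 is a quadratic residue mod 953.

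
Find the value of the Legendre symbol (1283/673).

1

Reduce the numerator: 1283 ≡ 610 (mod 673), so (1283/673) = (610/673).
Factor out 2: 610 = 2·305. Since 673 ≡ 1 (mod 8), (2/673) = +1. Now have (305/673).
305 ≡ 1 (mod 4), so quadratic reciprocity gives (305/673) = (673/305). Reduce: 673 ≡ 63 (mod 305). Now have (63/305).
305 ≡ 1 (mod 4), so quadratic reciprocity gives (63/305) = (305/63). Reduce: 305 ≡ 53 (mod 63). Now have (53/63).
53 ≡ 1 (mod 4), so quadratic reciprocity gives (53/63) = (63/53). Reduce: 63 ≡ 10 (mod 53). Now have (10/53).
Factor out 2: 10 = 2·5. Since 53 ≡ 5 (mod 8), (2/53) = -1. Now have -(5/53).
5 ≡ 1 (mod 4), so quadratic reciprocity gives (5/53) = (53/5). Reduce: 53 ≡ 3 (mod 5). Now have -(3/5).
5 ≡ 1 (mod 4), so quadratic reciprocity gives (3/5) = (5/3). Reduce: 5 ≡ 2 (mod 3). Now have -(2/3).
Factor out 2: 2 = 2. Since 3 ≡ 3 (mod 8), (2/3) = -1. Now have (1/3).
(1/3) = 1. Collecting the sign factors: 1.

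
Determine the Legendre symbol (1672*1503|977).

By multiplicativity, (1672·1503|977) = (1672|977)·(1503|977).
First factor (1672|977):
Reduce the numerator: 1672 ≡ 695 (mod 977), so (1672|977) = (695|977).
977 ≡ 1 (mod 4), so quadratic reciprocity gives (695|977) = (977|695). Reduce: 977 ≡ 282 (mod 695). Now have (282|695).
Factor out 2: 282 = 2·141. Since 695 ≡ 7 (mod 8), (2|695) = +1. Now have (141|695).
141 ≡ 1 (mod 4), so quadratic reciprocity gives (141|695) = (695|141). Reduce: 695 ≡ 131 (mod 141). Now have (131|141).
141 ≡ 1 (mod 4), so quadratic reciprocity gives (131|141) = (141|131). Reduce: 141 ≡ 10 (mod 131). Now have (10|131).
Factor out 2: 10 = 2·5. Since 131 ≡ 3 (mod 8), (2|131) = -1. Now have -(5|131).
5 ≡ 1 (mod 4), so quadratic reciprocity gives (5|131) = (131|5). Reduce: 131 ≡ 1 (mod 5). Now have -(1|5).
(1|5) = 1. Collecting the sign factors: -1.
Second factor (1503|977):
Reduce the numerator: 1503 ≡ 526 (mod 977), so (1503|977) = (526|977).
Factor out 2: 526 = 2·263. Since 977 ≡ 1 (mod 8), (2|977) = +1. Now have (263|977).
977 ≡ 1 (mod 4), so quadratic reciprocity gives (263|977) = (977|263). Reduce: 977 ≡ 188 (mod 263). Now have (188|263).
Factor out 2: 188 = 2^2·47. Since 263 ≡ 7 (mod 8), (2|263) = +1, and (2|263)^2 = +1. Now have (47|263).
Both 47 ≡ 3 and 263 ≡ 3 (mod 4), so reciprocity gives (47|263) = -(263|47). Reduce: 263 ≡ 28 (mod 47). Now have -(28|47).
Factor out 2: 28 = 2^2·7. Since 47 ≡ 7 (mod 8), (2|47) = +1, and (2|47)^2 = +1. Now have -(7|47).
Both 7 ≡ 3 and 47 ≡ 3 (mod 4), so reciprocity gives (7|47) = -(47|7). Reduce: 47 ≡ 5 (mod 7). Now have (5|7).
5 ≡ 1 (mod 4), so quadratic reciprocity gives (5|7) = (7|5). Reduce: 7 ≡ 2 (mod 5). Now have (2|5).
Factor out 2: 2 = 2. Since 5 ≡ 5 (mod 8), (2|5) = -1. Now have -(1|5).
(1|5) = 1. Collecting the sign factors: -1.
Product: (-1)·(-1) = 1.

1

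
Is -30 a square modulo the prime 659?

yes

(-30/659)
  = -(30/659)    [659 ≡ 3 mod 4 ⇒ (-1/659) = -1]
  = (15/659)    [659 ≡ 3 mod 8 ⇒ (2/659) = -1]
  = -(659/15)    [QR: both ≡ 3 mod 4, sign flips]
  = -(14/15)    [659 ≡ 14 mod 15]
  = -(7/15)    [15 ≡ 7 mod 8 ⇒ (2/15) = +1]
  = (15/7)    [QR: both ≡ 3 mod 4, sign flips]
  = (1/7)    [15 ≡ 1 mod 7]
  = 1    [(1/7) = 1]
The Legendre symbol is 1, so x^2 ≡ -30 (mod 659) has solution.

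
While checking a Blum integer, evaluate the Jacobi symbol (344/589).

1

Factor out 2: 344 = 2^3·43. Since 589 ≡ 5 (mod 8), (2/589) = -1, and (2/589)^3 = -1. Now have -(43/589).
589 ≡ 1 (mod 4), so quadratic reciprocity gives (43/589) = (589/43). Reduce: 589 ≡ 30 (mod 43). Now have -(30/43).
Factor out 2: 30 = 2·15. Since 43 ≡ 3 (mod 8), (2/43) = -1. Now have (15/43).
Both 15 ≡ 3 and 43 ≡ 3 (mod 4), so reciprocity gives (15/43) = -(43/15). Reduce: 43 ≡ 13 (mod 15). Now have -(13/15).
13 ≡ 1 (mod 4), so quadratic reciprocity gives (13/15) = (15/13). Reduce: 15 ≡ 2 (mod 13). Now have -(2/13).
Factor out 2: 2 = 2. Since 13 ≡ 5 (mod 8), (2/13) = -1. Now have (1/13).
(1/13) = 1. Collecting the sign factors: 1.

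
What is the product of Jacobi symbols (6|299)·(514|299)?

By multiplicativity, (6·514|299) = (6|299)·(514|299).
First factor (6|299):
Factor out 2: 6 = 2·3. Since 299 ≡ 3 (mod 8), (2|299) = -1. Now have -(3|299).
Both 3 ≡ 3 and 299 ≡ 3 (mod 4), so reciprocity gives (3|299) = -(299|3). Reduce: 299 ≡ 2 (mod 3). Now have (2|3).
Factor out 2: 2 = 2. Since 3 ≡ 3 (mod 8), (2|3) = -1. Now have -(1|3).
(1|3) = 1. Collecting the sign factors: -1.
Second factor (514|299):
Reduce the numerator: 514 ≡ 215 (mod 299), so (514|299) = (215|299).
Both 215 ≡ 3 and 299 ≡ 3 (mod 4), so reciprocity gives (215|299) = -(299|215). Reduce: 299 ≡ 84 (mod 215). Now have -(84|215).
Factor out 2: 84 = 2^2·21. Since 215 ≡ 7 (mod 8), (2|215) = +1, and (2|215)^2 = +1. Now have -(21|215).
21 ≡ 1 (mod 4), so quadratic reciprocity gives (21|215) = (215|21). Reduce: 215 ≡ 5 (mod 21). Now have -(5|21).
5 ≡ 1 (mod 4), so quadratic reciprocity gives (5|21) = (21|5). Reduce: 21 ≡ 1 (mod 5). Now have -(1|5).
(1|5) = 1. Collecting the sign factors: -1.
Product: (-1)·(-1) = 1.

1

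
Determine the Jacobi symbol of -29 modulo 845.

(-29/845)
  = (29/845)    [845 ≡ 1 mod 4 ⇒ (-1/845) = +1]
  = (845/29)    [QR: 29 ≡ 1 mod 4, sign kept]
  = (4/29)    [845 ≡ 4 mod 29]
  = (1/29)    [29 ≡ 5 mod 8 ⇒ (2/29)^2 = +1]
  = 1    [(1/29) = 1]

1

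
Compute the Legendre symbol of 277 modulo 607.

-1

(277 / 607)
  = (607 / 277)    [QR: 277 ≡ 1 mod 4, sign kept]
  = (53 / 277)    [607 ≡ 53 mod 277]
  = (277 / 53)    [QR: 53 ≡ 1 mod 4, sign kept]
  = (12 / 53)    [277 ≡ 12 mod 53]
  = (3 / 53)    [53 ≡ 5 mod 8 ⇒ (2 / 53)^2 = +1]
  = (53 / 3)    [QR: 53 ≡ 1 mod 4, sign kept]
  = (2 / 3)    [53 ≡ 2 mod 3]
  = -(1 / 3)    [3 ≡ 3 mod 8 ⇒ (2 / 3) = -1]
  = -1    [(1 / 3) = 1]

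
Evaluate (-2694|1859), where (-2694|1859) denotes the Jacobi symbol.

1

(-2694|1859)
  = (1024|1859)    [-2694 ≡ 1024 mod 1859]
  = (1|1859)    [1859 ≡ 3 mod 8 ⇒ (2|1859)^10 = +1]
  = 1    [(1|1859) = 1]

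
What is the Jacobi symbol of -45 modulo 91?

-1

(-45/91)
  = -(45/91)    [91 ≡ 3 mod 4 ⇒ (-1/91) = -1]
  = -(91/45)    [QR: 45 ≡ 1 mod 4, sign kept]
  = -(1/45)    [91 ≡ 1 mod 45]
  = -1    [(1/45) = 1]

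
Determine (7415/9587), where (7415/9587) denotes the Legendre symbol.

(7415/9587)
  = -(9587/7415)    [QR: both ≡ 3 mod 4, sign flips]
  = -(2172/7415)    [9587 ≡ 2172 mod 7415]
  = -(543/7415)    [7415 ≡ 7 mod 8 ⇒ (2/7415)^2 = +1]
  = (7415/543)    [QR: both ≡ 3 mod 4, sign flips]
  = (356/543)    [7415 ≡ 356 mod 543]
  = (89/543)    [543 ≡ 7 mod 8 ⇒ (2/543)^2 = +1]
  = (543/89)    [QR: 89 ≡ 1 mod 4, sign kept]
  = (9/89)    [543 ≡ 9 mod 89]
  = (89/9)    [QR: 9 ≡ 1 mod 4, sign kept]
  = (8/9)    [89 ≡ 8 mod 9]
  = (1/9)    [9 ≡ 1 mod 8 ⇒ (2/9)^3 = +1]
  = 1    [(1/9) = 1]

1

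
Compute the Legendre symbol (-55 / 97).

Reduce the numerator: -55 ≡ 42 (mod 97), so (-55 / 97) = (42 / 97).
Factor out 2: 42 = 2·21. Since 97 ≡ 1 (mod 8), (2 / 97) = +1. Now have (21 / 97).
21 ≡ 1 (mod 4), so quadratic reciprocity gives (21 / 97) = (97 / 21). Reduce: 97 ≡ 13 (mod 21). Now have (13 / 21).
13 ≡ 1 (mod 4), so quadratic reciprocity gives (13 / 21) = (21 / 13). Reduce: 21 ≡ 8 (mod 13). Now have (8 / 13).
Factor out 2: 8 = 2^3. Since 13 ≡ 5 (mod 8), (2 / 13) = -1, and (2 / 13)^3 = -1. Now have -(1 / 13).
(1 / 13) = 1. Collecting the sign factors: -1.

-1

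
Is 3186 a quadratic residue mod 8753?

(3186/8753)
  = (1593/8753)    [8753 ≡ 1 mod 8 ⇒ (2/8753) = +1]
  = (8753/1593)    [QR: 1593 ≡ 1 mod 4, sign kept]
  = (788/1593)    [8753 ≡ 788 mod 1593]
  = (197/1593)    [1593 ≡ 1 mod 8 ⇒ (2/1593)^2 = +1]
  = (1593/197)    [QR: 197 ≡ 1 mod 4, sign kept]
  = (17/197)    [1593 ≡ 17 mod 197]
  = (197/17)    [QR: 17 ≡ 1 mod 4, sign kept]
  = (10/17)    [197 ≡ 10 mod 17]
  = (5/17)    [17 ≡ 1 mod 8 ⇒ (2/17) = +1]
  = (17/5)    [QR: 5 ≡ 1 mod 4, sign kept]
  = (2/5)    [17 ≡ 2 mod 5]
  = -(1/5)    [5 ≡ 5 mod 8 ⇒ (2/5) = -1]
  = -1    [(1/5) = 1]
(3186/8753) = -1, and 8753 is prime, so 3186 is not a quadratic residue mod 8753.

no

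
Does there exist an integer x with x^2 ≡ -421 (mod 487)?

yes

(-421|487)
  = (66|487)    [-421 ≡ 66 mod 487]
  = (33|487)    [487 ≡ 7 mod 8 ⇒ (2|487) = +1]
  = (487|33)    [QR: 33 ≡ 1 mod 4, sign kept]
  = (25|33)    [487 ≡ 25 mod 33]
  = (33|25)    [QR: 25 ≡ 1 mod 4, sign kept]
  = (8|25)    [33 ≡ 8 mod 25]
  = (1|25)    [25 ≡ 1 mod 8 ⇒ (2|25)^3 = +1]
  = 1    [(1|25) = 1]
The Legendre symbol is 1, so x^2 ≡ -421 (mod 487) has solution.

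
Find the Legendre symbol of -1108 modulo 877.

-1

Reduce the numerator: -1108 ≡ 646 (mod 877), so (-1108/877) = (646/877).
Factor out 2: 646 = 2·323. Since 877 ≡ 5 (mod 8), (2/877) = -1. Now have -(323/877).
877 ≡ 1 (mod 4), so quadratic reciprocity gives (323/877) = (877/323). Reduce: 877 ≡ 231 (mod 323). Now have -(231/323).
Both 231 ≡ 3 and 323 ≡ 3 (mod 4), so reciprocity gives (231/323) = -(323/231). Reduce: 323 ≡ 92 (mod 231). Now have (92/231).
Factor out 2: 92 = 2^2·23. Since 231 ≡ 7 (mod 8), (2/231) = +1, and (2/231)^2 = +1. Now have (23/231).
Both 23 ≡ 3 and 231 ≡ 3 (mod 4), so reciprocity gives (23/231) = -(231/23). Reduce: 231 ≡ 1 (mod 23). Now have -(1/23).
(1/23) = 1. Collecting the sign factors: -1.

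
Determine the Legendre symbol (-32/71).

-1

(-32/71)
  = -(32/71)    [71 ≡ 3 mod 4 ⇒ (-1/71) = -1]
  = -(1/71)    [71 ≡ 7 mod 8 ⇒ (2/71)^5 = +1]
  = -1    [(1/71) = 1]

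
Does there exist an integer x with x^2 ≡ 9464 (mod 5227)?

no

Reduce the numerator: 9464 ≡ 4237 (mod 5227), so (9464/5227) = (4237/5227).
4237 ≡ 1 (mod 4), so quadratic reciprocity gives (4237/5227) = (5227/4237). Reduce: 5227 ≡ 990 (mod 4237). Now have (990/4237).
Factor out 2: 990 = 2·495. Since 4237 ≡ 5 (mod 8), (2/4237) = -1. Now have -(495/4237).
4237 ≡ 1 (mod 4), so quadratic reciprocity gives (495/4237) = (4237/495). Reduce: 4237 ≡ 277 (mod 495). Now have -(277/495).
277 ≡ 1 (mod 4), so quadratic reciprocity gives (277/495) = (495/277). Reduce: 495 ≡ 218 (mod 277). Now have -(218/277).
Factor out 2: 218 = 2·109. Since 277 ≡ 5 (mod 8), (2/277) = -1. Now have (109/277).
109 ≡ 1 (mod 4), so quadratic reciprocity gives (109/277) = (277/109). Reduce: 277 ≡ 59 (mod 109). Now have (59/109).
109 ≡ 1 (mod 4), so quadratic reciprocity gives (59/109) = (109/59). Reduce: 109 ≡ 50 (mod 59). Now have (50/59).
Factor out 2: 50 = 2·25. Since 59 ≡ 3 (mod 8), (2/59) = -1. Now have -(25/59).
25 ≡ 1 (mod 4), so quadratic reciprocity gives (25/59) = (59/25). Reduce: 59 ≡ 9 (mod 25). Now have -(9/25).
9 ≡ 1 (mod 4), so quadratic reciprocity gives (9/25) = (25/9). Reduce: 25 ≡ 7 (mod 9). Now have -(7/9).
9 ≡ 1 (mod 4), so quadratic reciprocity gives (7/9) = (9/7). Reduce: 9 ≡ 2 (mod 7). Now have -(2/7).
Factor out 2: 2 = 2. Since 7 ≡ 7 (mod 8), (2/7) = +1. Now have -(1/7).
(1/7) = 1. Collecting the sign factors: -1.
The Legendre symbol is -1, so x^2 ≡ 9464 (mod 5227) has no solution.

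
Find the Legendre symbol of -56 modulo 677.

1

(-56 / 677)
  = (621 / 677)    [-56 ≡ 621 mod 677]
  = (677 / 621)    [QR: 621 ≡ 1 mod 4, sign kept]
  = (56 / 621)    [677 ≡ 56 mod 621]
  = -(7 / 621)    [621 ≡ 5 mod 8 ⇒ (2 / 621)^3 = -1]
  = -(621 / 7)    [QR: 621 ≡ 1 mod 4, sign kept]
  = -(5 / 7)    [621 ≡ 5 mod 7]
  = -(7 / 5)    [QR: 5 ≡ 1 mod 4, sign kept]
  = -(2 / 5)    [7 ≡ 2 mod 5]
  = (1 / 5)    [5 ≡ 5 mod 8 ⇒ (2 / 5) = -1]
  = 1    [(1 / 5) = 1]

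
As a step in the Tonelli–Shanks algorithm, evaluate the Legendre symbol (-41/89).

-1

Reduce the numerator: -41 ≡ 48 (mod 89), so (-41/89) = (48/89).
Factor out 2: 48 = 2^4·3. Since 89 ≡ 1 (mod 8), (2/89) = +1, and (2/89)^4 = +1. Now have (3/89).
89 ≡ 1 (mod 4), so quadratic reciprocity gives (3/89) = (89/3). Reduce: 89 ≡ 2 (mod 3). Now have (2/3).
Factor out 2: 2 = 2. Since 3 ≡ 3 (mod 8), (2/3) = -1. Now have -(1/3).
(1/3) = 1. Collecting the sign factors: -1.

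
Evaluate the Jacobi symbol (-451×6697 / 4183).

By multiplicativity, (-451·6697 / 4183) = (-451 / 4183)·(6697 / 4183).
First factor (-451 / 4183):
(-451 / 4183)
  = -(451 / 4183)    [4183 ≡ 3 mod 4 ⇒ (-1 / 4183) = -1]
  = (4183 / 451)    [QR: both ≡ 3 mod 4, sign flips]
  = (124 / 451)    [4183 ≡ 124 mod 451]
  = (31 / 451)    [451 ≡ 3 mod 8 ⇒ (2 / 451)^2 = +1]
  = -(451 / 31)    [QR: both ≡ 3 mod 4, sign flips]
  = -(17 / 31)    [451 ≡ 17 mod 31]
  = -(31 / 17)    [QR: 17 ≡ 1 mod 4, sign kept]
  = -(14 / 17)    [31 ≡ 14 mod 17]
  = -(7 / 17)    [17 ≡ 1 mod 8 ⇒ (2 / 17) = +1]
  = -(17 / 7)    [QR: 17 ≡ 1 mod 4, sign kept]
  = -(3 / 7)    [17 ≡ 3 mod 7]
  = (7 / 3)    [QR: both ≡ 3 mod 4, sign flips]
  = (1 / 3)    [7 ≡ 1 mod 3]
  = 1    [(1 / 3) = 1]
Second factor (6697 / 4183):
(6697 / 4183)
  = (2514 / 4183)    [6697 ≡ 2514 mod 4183]
  = (1257 / 4183)    [4183 ≡ 7 mod 8 ⇒ (2 / 4183) = +1]
  = (4183 / 1257)    [QR: 1257 ≡ 1 mod 4, sign kept]
  = (412 / 1257)    [4183 ≡ 412 mod 1257]
  = (103 / 1257)    [1257 ≡ 1 mod 8 ⇒ (2 / 1257)^2 = +1]
  = (1257 / 103)    [QR: 1257 ≡ 1 mod 4, sign kept]
  = (21 / 103)    [1257 ≡ 21 mod 103]
  = (103 / 21)    [QR: 21 ≡ 1 mod 4, sign kept]
  = (19 / 21)    [103 ≡ 19 mod 21]
  = (21 / 19)    [QR: 21 ≡ 1 mod 4, sign kept]
  = (2 / 19)    [21 ≡ 2 mod 19]
  = -(1 / 19)    [19 ≡ 3 mod 8 ⇒ (2 / 19) = -1]
  = -1    [(1 / 19) = 1]
Product: (1)·(-1) = -1.

-1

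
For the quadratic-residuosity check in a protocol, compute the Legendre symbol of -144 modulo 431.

-1

Pull out -1: (-144 / 431) = (-1 / 431)·(144 / 431). Since 431 ≡ 3 (mod 4), (-1 / 431) = -1. Now have -(144 / 431).
Factor out 2: 144 = 2^4·9. Since 431 ≡ 7 (mod 8), (2 / 431) = +1, and (2 / 431)^4 = +1. Now have -(9 / 431).
9 ≡ 1 (mod 4), so quadratic reciprocity gives (9 / 431) = (431 / 9). Reduce: 431 ≡ 8 (mod 9). Now have -(8 / 9).
Factor out 2: 8 = 2^3. Since 9 ≡ 1 (mod 8), (2 / 9) = +1, and (2 / 9)^3 = +1. Now have -(1 / 9).
(1 / 9) = 1. Collecting the sign factors: -1.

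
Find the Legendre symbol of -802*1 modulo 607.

By multiplicativity, (-802·1/607) = (-802/607)·(1/607).
First factor (-802/607):
(-802/607)
  = -(802/607)    [607 ≡ 3 mod 4 ⇒ (-1/607) = -1]
  = -(195/607)    [802 ≡ 195 mod 607]
  = (607/195)    [QR: both ≡ 3 mod 4, sign flips]
  = (22/195)    [607 ≡ 22 mod 195]
  = -(11/195)    [195 ≡ 3 mod 8 ⇒ (2/195) = -1]
  = (195/11)    [QR: both ≡ 3 mod 4, sign flips]
  = (8/11)    [195 ≡ 8 mod 11]
  = -(1/11)    [11 ≡ 3 mod 8 ⇒ (2/11)^3 = -1]
  = -1    [(1/11) = 1]
Second factor (1/607):
(1/607)
  = 1    [(1/607) = 1]
Product: (-1)·(1) = -1.

-1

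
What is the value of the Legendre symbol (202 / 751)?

Factor out 2: 202 = 2·101. Since 751 ≡ 7 (mod 8), (2 / 751) = +1. Now have (101 / 751).
101 ≡ 1 (mod 4), so quadratic reciprocity gives (101 / 751) = (751 / 101). Reduce: 751 ≡ 44 (mod 101). Now have (44 / 101).
Factor out 2: 44 = 2^2·11. Since 101 ≡ 5 (mod 8), (2 / 101) = -1, and (2 / 101)^2 = +1. Now have (11 / 101).
101 ≡ 1 (mod 4), so quadratic reciprocity gives (11 / 101) = (101 / 11). Reduce: 101 ≡ 2 (mod 11). Now have (2 / 11).
Factor out 2: 2 = 2. Since 11 ≡ 3 (mod 8), (2 / 11) = -1. Now have -(1 / 11).
(1 / 11) = 1. Collecting the sign factors: -1.

-1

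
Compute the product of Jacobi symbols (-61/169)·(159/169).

By multiplicativity, (-61·159/169) = (-61/169)·(159/169).
First factor (-61/169):
(-61/169)
  = (108/169)    [-61 ≡ 108 mod 169]
  = (27/169)    [169 ≡ 1 mod 8 ⇒ (2/169)^2 = +1]
  = (169/27)    [QR: 169 ≡ 1 mod 4, sign kept]
  = (7/27)    [169 ≡ 7 mod 27]
  = -(27/7)    [QR: both ≡ 3 mod 4, sign flips]
  = -(6/7)    [27 ≡ 6 mod 7]
  = -(3/7)    [7 ≡ 7 mod 8 ⇒ (2/7) = +1]
  = (7/3)    [QR: both ≡ 3 mod 4, sign flips]
  = (1/3)    [7 ≡ 1 mod 3]
  = 1    [(1/3) = 1]
Second factor (159/169):
(159/169)
  = (169/159)    [QR: 169 ≡ 1 mod 4, sign kept]
  = (10/159)    [169 ≡ 10 mod 159]
  = (5/159)    [159 ≡ 7 mod 8 ⇒ (2/159) = +1]
  = (159/5)    [QR: 5 ≡ 1 mod 4, sign kept]
  = (4/5)    [159 ≡ 4 mod 5]
  = (1/5)    [5 ≡ 5 mod 8 ⇒ (2/5)^2 = +1]
  = 1    [(1/5) = 1]
Product: (1)·(1) = 1.

1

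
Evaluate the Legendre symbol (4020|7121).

Factor out 2: 4020 = 2^2·1005. Since 7121 ≡ 1 (mod 8), (2|7121) = +1, and (2|7121)^2 = +1. Now have (1005|7121).
1005 ≡ 1 (mod 4), so quadratic reciprocity gives (1005|7121) = (7121|1005). Reduce: 7121 ≡ 86 (mod 1005). Now have (86|1005).
Factor out 2: 86 = 2·43. Since 1005 ≡ 5 (mod 8), (2|1005) = -1. Now have -(43|1005).
1005 ≡ 1 (mod 4), so quadratic reciprocity gives (43|1005) = (1005|43). Reduce: 1005 ≡ 16 (mod 43). Now have -(16|43).
Factor out 2: 16 = 2^4. Since 43 ≡ 3 (mod 8), (2|43) = -1, and (2|43)^4 = +1. Now have -(1|43).
(1|43) = 1. Collecting the sign factors: -1.

-1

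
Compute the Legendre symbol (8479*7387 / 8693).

By multiplicativity, (8479·7387 / 8693) = (8479 / 8693)·(7387 / 8693).
First factor (8479 / 8693):
(8479 / 8693)
  = (8693 / 8479)    [QR: 8693 ≡ 1 mod 4, sign kept]
  = (214 / 8479)    [8693 ≡ 214 mod 8479]
  = (107 / 8479)    [8479 ≡ 7 mod 8 ⇒ (2 / 8479) = +1]
  = -(8479 / 107)    [QR: both ≡ 3 mod 4, sign flips]
  = -(26 / 107)    [8479 ≡ 26 mod 107]
  = (13 / 107)    [107 ≡ 3 mod 8 ⇒ (2 / 107) = -1]
  = (107 / 13)    [QR: 13 ≡ 1 mod 4, sign kept]
  = (3 / 13)    [107 ≡ 3 mod 13]
  = (13 / 3)    [QR: 13 ≡ 1 mod 4, sign kept]
  = (1 / 3)    [13 ≡ 1 mod 3]
  = 1    [(1 / 3) = 1]
Second factor (7387 / 8693):
(7387 / 8693)
  = (8693 / 7387)    [QR: 8693 ≡ 1 mod 4, sign kept]
  = (1306 / 7387)    [8693 ≡ 1306 mod 7387]
  = -(653 / 7387)    [7387 ≡ 3 mod 8 ⇒ (2 / 7387) = -1]
  = -(7387 / 653)    [QR: 653 ≡ 1 mod 4, sign kept]
  = -(204 / 653)    [7387 ≡ 204 mod 653]
  = -(51 / 653)    [653 ≡ 5 mod 8 ⇒ (2 / 653)^2 = +1]
  = -(653 / 51)    [QR: 653 ≡ 1 mod 4, sign kept]
  = -(41 / 51)    [653 ≡ 41 mod 51]
  = -(51 / 41)    [QR: 41 ≡ 1 mod 4, sign kept]
  = -(10 / 41)    [51 ≡ 10 mod 41]
  = -(5 / 41)    [41 ≡ 1 mod 8 ⇒ (2 / 41) = +1]
  = -(41 / 5)    [QR: 5 ≡ 1 mod 4, sign kept]
  = -(1 / 5)    [41 ≡ 1 mod 5]
  = -1    [(1 / 5) = 1]
Product: (1)·(-1) = -1.

-1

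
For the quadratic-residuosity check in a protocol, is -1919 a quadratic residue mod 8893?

(-1919|8893)
  = (6974|8893)    [-1919 ≡ 6974 mod 8893]
  = -(3487|8893)    [8893 ≡ 5 mod 8 ⇒ (2|8893) = -1]
  = -(8893|3487)    [QR: 8893 ≡ 1 mod 4, sign kept]
  = -(1919|3487)    [8893 ≡ 1919 mod 3487]
  = (3487|1919)    [QR: both ≡ 3 mod 4, sign flips]
  = (1568|1919)    [3487 ≡ 1568 mod 1919]
  = (49|1919)    [1919 ≡ 7 mod 8 ⇒ (2|1919)^5 = +1]
  = (1919|49)    [QR: 49 ≡ 1 mod 4, sign kept]
  = (8|49)    [1919 ≡ 8 mod 49]
  = (1|49)    [49 ≡ 1 mod 8 ⇒ (2|49)^3 = +1]
  = 1    [(1|49) = 1]
The Legendre symbol is 1, so x^2 ≡ -1919 (mod 8893) has solution.

yes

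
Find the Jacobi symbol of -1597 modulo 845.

(-1597/845)
  = (93/845)    [-1597 ≡ 93 mod 845]
  = (845/93)    [QR: 93 ≡ 1 mod 4, sign kept]
  = (8/93)    [845 ≡ 8 mod 93]
  = -(1/93)    [93 ≡ 5 mod 8 ⇒ (2/93)^3 = -1]
  = -1    [(1/93) = 1]

-1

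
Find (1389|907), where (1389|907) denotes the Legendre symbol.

(1389|907)
  = (482|907)    [1389 ≡ 482 mod 907]
  = -(241|907)    [907 ≡ 3 mod 8 ⇒ (2|907) = -1]
  = -(907|241)    [QR: 241 ≡ 1 mod 4, sign kept]
  = -(184|241)    [907 ≡ 184 mod 241]
  = -(23|241)    [241 ≡ 1 mod 8 ⇒ (2|241)^3 = +1]
  = -(241|23)    [QR: 241 ≡ 1 mod 4, sign kept]
  = -(11|23)    [241 ≡ 11 mod 23]
  = (23|11)    [QR: both ≡ 3 mod 4, sign flips]
  = (1|11)    [23 ≡ 1 mod 11]
  = 1    [(1|11) = 1]

1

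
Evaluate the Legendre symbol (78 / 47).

-1

Reduce the numerator: 78 ≡ 31 (mod 47), so (78 / 47) = (31 / 47).
Both 31 ≡ 3 and 47 ≡ 3 (mod 4), so reciprocity gives (31 / 47) = -(47 / 31). Reduce: 47 ≡ 16 (mod 31). Now have -(16 / 31).
Factor out 2: 16 = 2^4. Since 31 ≡ 7 (mod 8), (2 / 31) = +1, and (2 / 31)^4 = +1. Now have -(1 / 31).
(1 / 31) = 1. Collecting the sign factors: -1.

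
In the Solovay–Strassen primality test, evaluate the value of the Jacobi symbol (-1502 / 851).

-1

(-1502 / 851)
  = (200 / 851)    [-1502 ≡ 200 mod 851]
  = -(25 / 851)    [851 ≡ 3 mod 8 ⇒ (2 / 851)^3 = -1]
  = -(851 / 25)    [QR: 25 ≡ 1 mod 4, sign kept]
  = -(1 / 25)    [851 ≡ 1 mod 25]
  = -1    [(1 / 25) = 1]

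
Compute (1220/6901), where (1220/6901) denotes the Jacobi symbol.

(1220/6901)
  = (305/6901)    [6901 ≡ 5 mod 8 ⇒ (2/6901)^2 = +1]
  = (6901/305)    [QR: 305 ≡ 1 mod 4, sign kept]
  = (191/305)    [6901 ≡ 191 mod 305]
  = (305/191)    [QR: 305 ≡ 1 mod 4, sign kept]
  = (114/191)    [305 ≡ 114 mod 191]
  = (57/191)    [191 ≡ 7 mod 8 ⇒ (2/191) = +1]
  = (191/57)    [QR: 57 ≡ 1 mod 4, sign kept]
  = (20/57)    [191 ≡ 20 mod 57]
  = (5/57)    [57 ≡ 1 mod 8 ⇒ (2/57)^2 = +1]
  = (57/5)    [QR: 5 ≡ 1 mod 4, sign kept]
  = (2/5)    [57 ≡ 2 mod 5]
  = -(1/5)    [5 ≡ 5 mod 8 ⇒ (2/5) = -1]
  = -1    [(1/5) = 1]

-1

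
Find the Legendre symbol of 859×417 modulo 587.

-1

By multiplicativity, (859·417/587) = (859/587)·(417/587).
First factor (859/587):
(859/587)
  = (272/587)    [859 ≡ 272 mod 587]
  = (17/587)    [587 ≡ 3 mod 8 ⇒ (2/587)^4 = +1]
  = (587/17)    [QR: 17 ≡ 1 mod 4, sign kept]
  = (9/17)    [587 ≡ 9 mod 17]
  = (17/9)    [QR: 9 ≡ 1 mod 4, sign kept]
  = (8/9)    [17 ≡ 8 mod 9]
  = (1/9)    [9 ≡ 1 mod 8 ⇒ (2/9)^3 = +1]
  = 1    [(1/9) = 1]
Second factor (417/587):
(417/587)
  = (587/417)    [QR: 417 ≡ 1 mod 4, sign kept]
  = (170/417)    [587 ≡ 170 mod 417]
  = (85/417)    [417 ≡ 1 mod 8 ⇒ (2/417) = +1]
  = (417/85)    [QR: 85 ≡ 1 mod 4, sign kept]
  = (77/85)    [417 ≡ 77 mod 85]
  = (85/77)    [QR: 77 ≡ 1 mod 4, sign kept]
  = (8/77)    [85 ≡ 8 mod 77]
  = -(1/77)    [77 ≡ 5 mod 8 ⇒ (2/77)^3 = -1]
  = -1    [(1/77) = 1]
Product: (1)·(-1) = -1.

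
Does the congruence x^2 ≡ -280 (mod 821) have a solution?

Reduce the numerator: -280 ≡ 541 (mod 821), so (-280/821) = (541/821).
541 ≡ 1 (mod 4), so quadratic reciprocity gives (541/821) = (821/541). Reduce: 821 ≡ 280 (mod 541). Now have (280/541).
Factor out 2: 280 = 2^3·35. Since 541 ≡ 5 (mod 8), (2/541) = -1, and (2/541)^3 = -1. Now have -(35/541).
541 ≡ 1 (mod 4), so quadratic reciprocity gives (35/541) = (541/35). Reduce: 541 ≡ 16 (mod 35). Now have -(16/35).
Factor out 2: 16 = 2^4. Since 35 ≡ 3 (mod 8), (2/35) = -1, and (2/35)^4 = +1. Now have -(1/35).
(1/35) = 1. Collecting the sign factors: -1.
The Legendre symbol is -1, so x^2 ≡ -280 (mod 821) has no solution.

no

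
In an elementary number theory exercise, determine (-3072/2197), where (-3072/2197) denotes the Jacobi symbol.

1

(-3072/2197)
  = (1322/2197)    [-3072 ≡ 1322 mod 2197]
  = -(661/2197)    [2197 ≡ 5 mod 8 ⇒ (2/2197) = -1]
  = -(2197/661)    [QR: 661 ≡ 1 mod 4, sign kept]
  = -(214/661)    [2197 ≡ 214 mod 661]
  = (107/661)    [661 ≡ 5 mod 8 ⇒ (2/661) = -1]
  = (661/107)    [QR: 661 ≡ 1 mod 4, sign kept]
  = (19/107)    [661 ≡ 19 mod 107]
  = -(107/19)    [QR: both ≡ 3 mod 4, sign flips]
  = -(12/19)    [107 ≡ 12 mod 19]
  = -(3/19)    [19 ≡ 3 mod 8 ⇒ (2/19)^2 = +1]
  = (19/3)    [QR: both ≡ 3 mod 4, sign flips]
  = (1/3)    [19 ≡ 1 mod 3]
  = 1    [(1/3) = 1]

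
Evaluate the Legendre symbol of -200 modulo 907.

Reduce the numerator: -200 ≡ 707 (mod 907), so (-200/907) = (707/907).
Both 707 ≡ 3 and 907 ≡ 3 (mod 4), so reciprocity gives (707/907) = -(907/707). Reduce: 907 ≡ 200 (mod 707). Now have -(200/707).
Factor out 2: 200 = 2^3·25. Since 707 ≡ 3 (mod 8), (2/707) = -1, and (2/707)^3 = -1. Now have (25/707).
25 ≡ 1 (mod 4), so quadratic reciprocity gives (25/707) = (707/25). Reduce: 707 ≡ 7 (mod 25). Now have (7/25).
25 ≡ 1 (mod 4), so quadratic reciprocity gives (7/25) = (25/7). Reduce: 25 ≡ 4 (mod 7). Now have (4/7).
Factor out 2: 4 = 2^2. Since 7 ≡ 7 (mod 8), (2/7) = +1, and (2/7)^2 = +1. Now have (1/7).
(1/7) = 1. Collecting the sign factors: 1.

1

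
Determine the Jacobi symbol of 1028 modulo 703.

1

(1028/703)
  = (325/703)    [1028 ≡ 325 mod 703]
  = (703/325)    [QR: 325 ≡ 1 mod 4, sign kept]
  = (53/325)    [703 ≡ 53 mod 325]
  = (325/53)    [QR: 53 ≡ 1 mod 4, sign kept]
  = (7/53)    [325 ≡ 7 mod 53]
  = (53/7)    [QR: 53 ≡ 1 mod 4, sign kept]
  = (4/7)    [53 ≡ 4 mod 7]
  = (1/7)    [7 ≡ 7 mod 8 ⇒ (2/7)^2 = +1]
  = 1    [(1/7) = 1]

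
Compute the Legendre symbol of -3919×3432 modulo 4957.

-1

By multiplicativity, (-3919·3432 / 4957) = (-3919 / 4957)·(3432 / 4957).
First factor (-3919 / 4957):
(-3919 / 4957)
  = (1038 / 4957)    [-3919 ≡ 1038 mod 4957]
  = -(519 / 4957)    [4957 ≡ 5 mod 8 ⇒ (2 / 4957) = -1]
  = -(4957 / 519)    [QR: 4957 ≡ 1 mod 4, sign kept]
  = -(286 / 519)    [4957 ≡ 286 mod 519]
  = -(143 / 519)    [519 ≡ 7 mod 8 ⇒ (2 / 519) = +1]
  = (519 / 143)    [QR: both ≡ 3 mod 4, sign flips]
  = (90 / 143)    [519 ≡ 90 mod 143]
  = (45 / 143)    [143 ≡ 7 mod 8 ⇒ (2 / 143) = +1]
  = (143 / 45)    [QR: 45 ≡ 1 mod 4, sign kept]
  = (8 / 45)    [143 ≡ 8 mod 45]
  = -(1 / 45)    [45 ≡ 5 mod 8 ⇒ (2 / 45)^3 = -1]
  = -1    [(1 / 45) = 1]
Second factor (3432 / 4957):
(3432 / 4957)
  = -(429 / 4957)    [4957 ≡ 5 mod 8 ⇒ (2 / 4957)^3 = -1]
  = -(4957 / 429)    [QR: 429 ≡ 1 mod 4, sign kept]
  = -(238 / 429)    [4957 ≡ 238 mod 429]
  = (119 / 429)    [429 ≡ 5 mod 8 ⇒ (2 / 429) = -1]
  = (429 / 119)    [QR: 429 ≡ 1 mod 4, sign kept]
  = (72 / 119)    [429 ≡ 72 mod 119]
  = (9 / 119)    [119 ≡ 7 mod 8 ⇒ (2 / 119)^3 = +1]
  = (119 / 9)    [QR: 9 ≡ 1 mod 4, sign kept]
  = (2 / 9)    [119 ≡ 2 mod 9]
  = (1 / 9)    [9 ≡ 1 mod 8 ⇒ (2 / 9) = +1]
  = 1    [(1 / 9) = 1]
Product: (-1)·(1) = -1.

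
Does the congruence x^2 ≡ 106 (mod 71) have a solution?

(106/71)
  = (35/71)    [106 ≡ 35 mod 71]
  = -(71/35)    [QR: both ≡ 3 mod 4, sign flips]
  = -(1/35)    [71 ≡ 1 mod 35]
  = -1    [(1/35) = 1]
(106/71) = -1, and 71 is prime, so 106 is not a quadratic residue mod 71.

no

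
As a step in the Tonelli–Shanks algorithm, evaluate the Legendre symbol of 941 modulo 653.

(941 / 653)
  = (288 / 653)    [941 ≡ 288 mod 653]
  = -(9 / 653)    [653 ≡ 5 mod 8 ⇒ (2 / 653)^5 = -1]
  = -(653 / 9)    [QR: 9 ≡ 1 mod 4, sign kept]
  = -(5 / 9)    [653 ≡ 5 mod 9]
  = -(9 / 5)    [QR: 5 ≡ 1 mod 4, sign kept]
  = -(4 / 5)    [9 ≡ 4 mod 5]
  = -(1 / 5)    [5 ≡ 5 mod 8 ⇒ (2 / 5)^2 = +1]
  = -1    [(1 / 5) = 1]

-1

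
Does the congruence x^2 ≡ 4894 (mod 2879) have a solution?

no

Reduce the numerator: 4894 ≡ 2015 (mod 2879), so (4894/2879) = (2015/2879).
Both 2015 ≡ 3 and 2879 ≡ 3 (mod 4), so reciprocity gives (2015/2879) = -(2879/2015). Reduce: 2879 ≡ 864 (mod 2015). Now have -(864/2015).
Factor out 2: 864 = 2^5·27. Since 2015 ≡ 7 (mod 8), (2/2015) = +1, and (2/2015)^5 = +1. Now have -(27/2015).
Both 27 ≡ 3 and 2015 ≡ 3 (mod 4), so reciprocity gives (27/2015) = -(2015/27). Reduce: 2015 ≡ 17 (mod 27). Now have (17/27).
17 ≡ 1 (mod 4), so quadratic reciprocity gives (17/27) = (27/17). Reduce: 27 ≡ 10 (mod 17). Now have (10/17).
Factor out 2: 10 = 2·5. Since 17 ≡ 1 (mod 8), (2/17) = +1. Now have (5/17).
5 ≡ 1 (mod 4), so quadratic reciprocity gives (5/17) = (17/5). Reduce: 17 ≡ 2 (mod 5). Now have (2/5).
Factor out 2: 2 = 2. Since 5 ≡ 5 (mod 8), (2/5) = -1. Now have -(1/5).
(1/5) = 1. Collecting the sign factors: -1.
The Legendre symbol is -1, so x^2 ≡ 4894 (mod 2879) has no solution.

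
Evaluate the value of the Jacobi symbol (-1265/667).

Pull out -1: (-1265/667) = (-1/667)·(1265/667). Since 667 ≡ 3 (mod 4), (-1/667) = -1. Now have -(1265/667).
Reduce the numerator: 1265 ≡ 598 (mod 667), so (1265/667) = (598/667).
Factor out 2: 598 = 2·299. Since 667 ≡ 3 (mod 8), (2/667) = -1. Now have (299/667).
Both 299 ≡ 3 and 667 ≡ 3 (mod 4), so reciprocity gives (299/667) = -(667/299). Reduce: 667 ≡ 69 (mod 299). Now have -(69/299).
69 ≡ 1 (mod 4), so quadratic reciprocity gives (69/299) = (299/69). Reduce: 299 ≡ 23 (mod 69). Now have -(23/69).
69 ≡ 1 (mod 4), so quadratic reciprocity gives (23/69) = (69/23). Reduce: 69 ≡ 0 (mod 23). Now have -(0/23).
The numerator is now 0 with denominator 23 > 1: the symbol is 0.

0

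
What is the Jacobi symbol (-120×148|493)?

1

By multiplicativity, (-120·148|493) = (-120|493)·(148|493).
First factor (-120|493):
Reduce the numerator: -120 ≡ 373 (mod 493), so (-120|493) = (373|493).
373 ≡ 1 (mod 4), so quadratic reciprocity gives (373|493) = (493|373). Reduce: 493 ≡ 120 (mod 373). Now have (120|373).
Factor out 2: 120 = 2^3·15. Since 373 ≡ 5 (mod 8), (2|373) = -1, and (2|373)^3 = -1. Now have -(15|373).
373 ≡ 1 (mod 4), so quadratic reciprocity gives (15|373) = (373|15). Reduce: 373 ≡ 13 (mod 15). Now have -(13|15).
13 ≡ 1 (mod 4), so quadratic reciprocity gives (13|15) = (15|13). Reduce: 15 ≡ 2 (mod 13). Now have -(2|13).
Factor out 2: 2 = 2. Since 13 ≡ 5 (mod 8), (2|13) = -1. Now have (1|13).
(1|13) = 1. Collecting the sign factors: 1.
Second factor (148|493):
Factor out 2: 148 = 2^2·37. Since 493 ≡ 5 (mod 8), (2|493) = -1, and (2|493)^2 = +1. Now have (37|493).
37 ≡ 1 (mod 4), so quadratic reciprocity gives (37|493) = (493|37). Reduce: 493 ≡ 12 (mod 37). Now have (12|37).
Factor out 2: 12 = 2^2·3. Since 37 ≡ 5 (mod 8), (2|37) = -1, and (2|37)^2 = +1. Now have (3|37).
37 ≡ 1 (mod 4), so quadratic reciprocity gives (3|37) = (37|3). Reduce: 37 ≡ 1 (mod 3). Now have (1|3).
(1|3) = 1. Collecting the sign factors: 1.
Product: (1)·(1) = 1.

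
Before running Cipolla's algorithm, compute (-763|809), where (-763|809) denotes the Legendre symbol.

1

(-763|809)
  = (46|809)    [-763 ≡ 46 mod 809]
  = (23|809)    [809 ≡ 1 mod 8 ⇒ (2|809) = +1]
  = (809|23)    [QR: 809 ≡ 1 mod 4, sign kept]
  = (4|23)    [809 ≡ 4 mod 23]
  = (1|23)    [23 ≡ 7 mod 8 ⇒ (2|23)^2 = +1]
  = 1    [(1|23) = 1]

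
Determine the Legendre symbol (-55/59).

Pull out -1: (-55/59) = (-1/59)·(55/59). Since 59 ≡ 3 (mod 4), (-1/59) = -1. Now have -(55/59).
Both 55 ≡ 3 and 59 ≡ 3 (mod 4), so reciprocity gives (55/59) = -(59/55). Reduce: 59 ≡ 4 (mod 55). Now have (4/55).
Factor out 2: 4 = 2^2. Since 55 ≡ 7 (mod 8), (2/55) = +1, and (2/55)^2 = +1. Now have (1/55).
(1/55) = 1. Collecting the sign factors: 1.

1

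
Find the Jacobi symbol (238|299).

Factor out 2: 238 = 2·119. Since 299 ≡ 3 (mod 8), (2|299) = -1. Now have -(119|299).
Both 119 ≡ 3 and 299 ≡ 3 (mod 4), so reciprocity gives (119|299) = -(299|119). Reduce: 299 ≡ 61 (mod 119). Now have (61|119).
61 ≡ 1 (mod 4), so quadratic reciprocity gives (61|119) = (119|61). Reduce: 119 ≡ 58 (mod 61). Now have (58|61).
Factor out 2: 58 = 2·29. Since 61 ≡ 5 (mod 8), (2|61) = -1. Now have -(29|61).
29 ≡ 1 (mod 4), so quadratic reciprocity gives (29|61) = (61|29). Reduce: 61 ≡ 3 (mod 29). Now have -(3|29).
29 ≡ 1 (mod 4), so quadratic reciprocity gives (3|29) = (29|3). Reduce: 29 ≡ 2 (mod 3). Now have -(2|3).
Factor out 2: 2 = 2. Since 3 ≡ 3 (mod 8), (2|3) = -1. Now have (1|3).
(1|3) = 1. Collecting the sign factors: 1.

1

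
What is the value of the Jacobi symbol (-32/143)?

-1

Reduce the numerator: -32 ≡ 111 (mod 143), so (-32/143) = (111/143).
Both 111 ≡ 3 and 143 ≡ 3 (mod 4), so reciprocity gives (111/143) = -(143/111). Reduce: 143 ≡ 32 (mod 111). Now have -(32/111).
Factor out 2: 32 = 2^5. Since 111 ≡ 7 (mod 8), (2/111) = +1, and (2/111)^5 = +1. Now have -(1/111).
(1/111) = 1. Collecting the sign factors: -1.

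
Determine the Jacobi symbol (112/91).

(112/91)
  = (21/91)    [112 ≡ 21 mod 91]
  = (91/21)    [QR: 21 ≡ 1 mod 4, sign kept]
  = (7/21)    [91 ≡ 7 mod 21]
  = (21/7)    [QR: 21 ≡ 1 mod 4, sign kept]
  = (0/7)    [21 ≡ 0 mod 7]
  = 0    [numerator 0, gcd > 1]

0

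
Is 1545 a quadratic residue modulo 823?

yes

(1545|823)
  = (722|823)    [1545 ≡ 722 mod 823]
  = (361|823)    [823 ≡ 7 mod 8 ⇒ (2|823) = +1]
  = (823|361)    [QR: 361 ≡ 1 mod 4, sign kept]
  = (101|361)    [823 ≡ 101 mod 361]
  = (361|101)    [QR: 101 ≡ 1 mod 4, sign kept]
  = (58|101)    [361 ≡ 58 mod 101]
  = -(29|101)    [101 ≡ 5 mod 8 ⇒ (2|101) = -1]
  = -(101|29)    [QR: 29 ≡ 1 mod 4, sign kept]
  = -(14|29)    [101 ≡ 14 mod 29]
  = (7|29)    [29 ≡ 5 mod 8 ⇒ (2|29) = -1]
  = (29|7)    [QR: 29 ≡ 1 mod 4, sign kept]
  = (1|7)    [29 ≡ 1 mod 7]
  = 1    [(1|7) = 1]
(1545|823) = 1, and 823 is prime, so 1545 is a quadratic residue mod 823.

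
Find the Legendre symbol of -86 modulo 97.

1

(-86|97)
  = (11|97)    [-86 ≡ 11 mod 97]
  = (97|11)    [QR: 97 ≡ 1 mod 4, sign kept]
  = (9|11)    [97 ≡ 9 mod 11]
  = (11|9)    [QR: 9 ≡ 1 mod 4, sign kept]
  = (2|9)    [11 ≡ 2 mod 9]
  = (1|9)    [9 ≡ 1 mod 8 ⇒ (2|9) = +1]
  = 1    [(1|9) = 1]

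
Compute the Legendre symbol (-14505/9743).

(-14505/9743)
  = (4981/9743)    [-14505 ≡ 4981 mod 9743]
  = (9743/4981)    [QR: 4981 ≡ 1 mod 4, sign kept]
  = (4762/4981)    [9743 ≡ 4762 mod 4981]
  = -(2381/4981)    [4981 ≡ 5 mod 8 ⇒ (2/4981) = -1]
  = -(4981/2381)    [QR: 2381 ≡ 1 mod 4, sign kept]
  = -(219/2381)    [4981 ≡ 219 mod 2381]
  = -(2381/219)    [QR: 2381 ≡ 1 mod 4, sign kept]
  = -(191/219)    [2381 ≡ 191 mod 219]
  = (219/191)    [QR: both ≡ 3 mod 4, sign flips]
  = (28/191)    [219 ≡ 28 mod 191]
  = (7/191)    [191 ≡ 7 mod 8 ⇒ (2/191)^2 = +1]
  = -(191/7)    [QR: both ≡ 3 mod 4, sign flips]
  = -(2/7)    [191 ≡ 2 mod 7]
  = -(1/7)    [7 ≡ 7 mod 8 ⇒ (2/7) = +1]
  = -1    [(1/7) = 1]

-1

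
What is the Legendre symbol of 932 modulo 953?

-1

(932|953)
  = (233|953)    [953 ≡ 1 mod 8 ⇒ (2|953)^2 = +1]
  = (953|233)    [QR: 233 ≡ 1 mod 4, sign kept]
  = (21|233)    [953 ≡ 21 mod 233]
  = (233|21)    [QR: 21 ≡ 1 mod 4, sign kept]
  = (2|21)    [233 ≡ 2 mod 21]
  = -(1|21)    [21 ≡ 5 mod 8 ⇒ (2|21) = -1]
  = -1    [(1|21) = 1]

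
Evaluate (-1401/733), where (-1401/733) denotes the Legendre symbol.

1

(-1401/733)
  = (65/733)    [-1401 ≡ 65 mod 733]
  = (733/65)    [QR: 65 ≡ 1 mod 4, sign kept]
  = (18/65)    [733 ≡ 18 mod 65]
  = (9/65)    [65 ≡ 1 mod 8 ⇒ (2/65) = +1]
  = (65/9)    [QR: 9 ≡ 1 mod 4, sign kept]
  = (2/9)    [65 ≡ 2 mod 9]
  = (1/9)    [9 ≡ 1 mod 8 ⇒ (2/9) = +1]
  = 1    [(1/9) = 1]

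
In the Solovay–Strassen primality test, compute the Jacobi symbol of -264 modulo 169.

1

(-264/169)
  = (74/169)    [-264 ≡ 74 mod 169]
  = (37/169)    [169 ≡ 1 mod 8 ⇒ (2/169) = +1]
  = (169/37)    [QR: 37 ≡ 1 mod 4, sign kept]
  = (21/37)    [169 ≡ 21 mod 37]
  = (37/21)    [QR: 21 ≡ 1 mod 4, sign kept]
  = (16/21)    [37 ≡ 16 mod 21]
  = (1/21)    [21 ≡ 5 mod 8 ⇒ (2/21)^4 = +1]
  = 1    [(1/21) = 1]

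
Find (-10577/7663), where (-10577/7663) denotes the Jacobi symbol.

(-10577/7663)
  = (4749/7663)    [-10577 ≡ 4749 mod 7663]
  = (7663/4749)    [QR: 4749 ≡ 1 mod 4, sign kept]
  = (2914/4749)    [7663 ≡ 2914 mod 4749]
  = -(1457/4749)    [4749 ≡ 5 mod 8 ⇒ (2/4749) = -1]
  = -(4749/1457)    [QR: 1457 ≡ 1 mod 4, sign kept]
  = -(378/1457)    [4749 ≡ 378 mod 1457]
  = -(189/1457)    [1457 ≡ 1 mod 8 ⇒ (2/1457) = +1]
  = -(1457/189)    [QR: 189 ≡ 1 mod 4, sign kept]
  = -(134/189)    [1457 ≡ 134 mod 189]
  = (67/189)    [189 ≡ 5 mod 8 ⇒ (2/189) = -1]
  = (189/67)    [QR: 189 ≡ 1 mod 4, sign kept]
  = (55/67)    [189 ≡ 55 mod 67]
  = -(67/55)    [QR: both ≡ 3 mod 4, sign flips]
  = -(12/55)    [67 ≡ 12 mod 55]
  = -(3/55)    [55 ≡ 7 mod 8 ⇒ (2/55)^2 = +1]
  = (55/3)    [QR: both ≡ 3 mod 4, sign flips]
  = (1/3)    [55 ≡ 1 mod 3]
  = 1    [(1/3) = 1]

1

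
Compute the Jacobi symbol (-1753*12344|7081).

By multiplicativity, (-1753·12344|7081) = (-1753|7081)·(12344|7081).
First factor (-1753|7081):
Reduce the numerator: -1753 ≡ 5328 (mod 7081), so (-1753|7081) = (5328|7081).
Factor out 2: 5328 = 2^4·333. Since 7081 ≡ 1 (mod 8), (2|7081) = +1, and (2|7081)^4 = +1. Now have (333|7081).
333 ≡ 1 (mod 4), so quadratic reciprocity gives (333|7081) = (7081|333). Reduce: 7081 ≡ 88 (mod 333). Now have (88|333).
Factor out 2: 88 = 2^3·11. Since 333 ≡ 5 (mod 8), (2|333) = -1, and (2|333)^3 = -1. Now have -(11|333).
333 ≡ 1 (mod 4), so quadratic reciprocity gives (11|333) = (333|11). Reduce: 333 ≡ 3 (mod 11). Now have -(3|11).
Both 3 ≡ 3 and 11 ≡ 3 (mod 4), so reciprocity gives (3|11) = -(11|3). Reduce: 11 ≡ 2 (mod 3). Now have (2|3).
Factor out 2: 2 = 2. Since 3 ≡ 3 (mod 8), (2|3) = -1. Now have -(1|3).
(1|3) = 1. Collecting the sign factors: -1.
Second factor (12344|7081):
Reduce the numerator: 12344 ≡ 5263 (mod 7081), so (12344|7081) = (5263|7081).
7081 ≡ 1 (mod 4), so quadratic reciprocity gives (5263|7081) = (7081|5263). Reduce: 7081 ≡ 1818 (mod 5263). Now have (1818|5263).
Factor out 2: 1818 = 2·909. Since 5263 ≡ 7 (mod 8), (2|5263) = +1. Now have (909|5263).
909 ≡ 1 (mod 4), so quadratic reciprocity gives (909|5263) = (5263|909). Reduce: 5263 ≡ 718 (mod 909). Now have (718|909).
Factor out 2: 718 = 2·359. Since 909 ≡ 5 (mod 8), (2|909) = -1. Now have -(359|909).
909 ≡ 1 (mod 4), so quadratic reciprocity gives (359|909) = (909|359). Reduce: 909 ≡ 191 (mod 359). Now have -(191|359).
Both 191 ≡ 3 and 359 ≡ 3 (mod 4), so reciprocity gives (191|359) = -(359|191). Reduce: 359 ≡ 168 (mod 191). Now have (168|191).
Factor out 2: 168 = 2^3·21. Since 191 ≡ 7 (mod 8), (2|191) = +1, and (2|191)^3 = +1. Now have (21|191).
21 ≡ 1 (mod 4), so quadratic reciprocity gives (21|191) = (191|21). Reduce: 191 ≡ 2 (mod 21). Now have (2|21).
Factor out 2: 2 = 2. Since 21 ≡ 5 (mod 8), (2|21) = -1. Now have -(1|21).
(1|21) = 1. Collecting the sign factors: -1.
Product: (-1)·(-1) = 1.

1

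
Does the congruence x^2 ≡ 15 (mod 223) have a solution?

yes

(15/223)
  = -(223/15)    [QR: both ≡ 3 mod 4, sign flips]
  = -(13/15)    [223 ≡ 13 mod 15]
  = -(15/13)    [QR: 13 ≡ 1 mod 4, sign kept]
  = -(2/13)    [15 ≡ 2 mod 13]
  = (1/13)    [13 ≡ 5 mod 8 ⇒ (2/13) = -1]
  = 1    [(1/13) = 1]
The Legendre symbol is 1, so x^2 ≡ 15 (mod 223) has solution.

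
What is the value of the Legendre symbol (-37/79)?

(-37/79)
  = -(37/79)    [79 ≡ 3 mod 4 ⇒ (-1/79) = -1]
  = -(79/37)    [QR: 37 ≡ 1 mod 4, sign kept]
  = -(5/37)    [79 ≡ 5 mod 37]
  = -(37/5)    [QR: 5 ≡ 1 mod 4, sign kept]
  = -(2/5)    [37 ≡ 2 mod 5]
  = (1/5)    [5 ≡ 5 mod 8 ⇒ (2/5) = -1]
  = 1    [(1/5) = 1]

1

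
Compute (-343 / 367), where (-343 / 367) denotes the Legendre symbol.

-1

Reduce the numerator: -343 ≡ 24 (mod 367), so (-343 / 367) = (24 / 367).
Factor out 2: 24 = 2^3·3. Since 367 ≡ 7 (mod 8), (2 / 367) = +1, and (2 / 367)^3 = +1. Now have (3 / 367).
Both 3 ≡ 3 and 367 ≡ 3 (mod 4), so reciprocity gives (3 / 367) = -(367 / 3). Reduce: 367 ≡ 1 (mod 3). Now have -(1 / 3).
(1 / 3) = 1. Collecting the sign factors: -1.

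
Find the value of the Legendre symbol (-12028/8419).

Reduce the numerator: -12028 ≡ 4810 (mod 8419), so (-12028/8419) = (4810/8419).
Factor out 2: 4810 = 2·2405. Since 8419 ≡ 3 (mod 8), (2/8419) = -1. Now have -(2405/8419).
2405 ≡ 1 (mod 4), so quadratic reciprocity gives (2405/8419) = (8419/2405). Reduce: 8419 ≡ 1204 (mod 2405). Now have -(1204/2405).
Factor out 2: 1204 = 2^2·301. Since 2405 ≡ 5 (mod 8), (2/2405) = -1, and (2/2405)^2 = +1. Now have -(301/2405).
301 ≡ 1 (mod 4), so quadratic reciprocity gives (301/2405) = (2405/301). Reduce: 2405 ≡ 298 (mod 301). Now have -(298/301).
Factor out 2: 298 = 2·149. Since 301 ≡ 5 (mod 8), (2/301) = -1. Now have (149/301).
149 ≡ 1 (mod 4), so quadratic reciprocity gives (149/301) = (301/149). Reduce: 301 ≡ 3 (mod 149). Now have (3/149).
149 ≡ 1 (mod 4), so quadratic reciprocity gives (3/149) = (149/3). Reduce: 149 ≡ 2 (mod 3). Now have (2/3).
Factor out 2: 2 = 2. Since 3 ≡ 3 (mod 8), (2/3) = -1. Now have -(1/3).
(1/3) = 1. Collecting the sign factors: -1.

-1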